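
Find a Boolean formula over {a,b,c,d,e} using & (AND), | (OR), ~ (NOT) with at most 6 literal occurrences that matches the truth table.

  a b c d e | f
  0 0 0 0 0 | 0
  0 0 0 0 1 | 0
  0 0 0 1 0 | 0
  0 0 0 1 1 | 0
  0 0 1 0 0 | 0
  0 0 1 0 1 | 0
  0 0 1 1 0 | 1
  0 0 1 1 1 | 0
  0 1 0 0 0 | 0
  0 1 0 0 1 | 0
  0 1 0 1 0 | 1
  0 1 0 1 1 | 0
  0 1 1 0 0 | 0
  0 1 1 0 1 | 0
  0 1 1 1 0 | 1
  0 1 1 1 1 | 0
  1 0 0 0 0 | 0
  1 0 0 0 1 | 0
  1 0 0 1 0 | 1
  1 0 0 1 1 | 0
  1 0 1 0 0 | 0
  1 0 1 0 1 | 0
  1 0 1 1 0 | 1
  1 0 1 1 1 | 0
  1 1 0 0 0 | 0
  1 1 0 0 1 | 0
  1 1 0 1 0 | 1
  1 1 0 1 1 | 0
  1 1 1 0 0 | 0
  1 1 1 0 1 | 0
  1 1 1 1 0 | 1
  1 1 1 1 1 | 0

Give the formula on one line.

((d & ((a | c) | b)) & ~e)

  (a | c) = 00001111000011111111111111111111
  ((a | c) | b) = 00001111111111111111111111111111
  (d & ((a | c) | b)) = 00000011001100110011001100110011
  ~e = 10101010101010101010101010101010
  ((d & ((a | c) | b)) & ~e) = 00000010001000100010001000100010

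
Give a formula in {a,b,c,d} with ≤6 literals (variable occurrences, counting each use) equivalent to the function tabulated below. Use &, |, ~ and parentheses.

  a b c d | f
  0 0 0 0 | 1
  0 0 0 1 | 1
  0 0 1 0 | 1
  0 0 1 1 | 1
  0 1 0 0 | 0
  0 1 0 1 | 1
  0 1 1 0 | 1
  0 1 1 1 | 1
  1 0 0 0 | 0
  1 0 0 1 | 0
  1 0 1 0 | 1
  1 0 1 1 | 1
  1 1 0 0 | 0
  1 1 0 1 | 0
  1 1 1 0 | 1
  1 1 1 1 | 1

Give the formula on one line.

(((~a & ~c) & (~b | d)) | c)

  ~a = 1111111100000000
  ~c = 1100110011001100
  (~a & ~c) = 1100110000000000
  ~b = 1111000011110000
  (~b | d) = 1111010111110101
  ((~a & ~c) & (~b | d)) = 1100010000000000
  (((~a & ~c) & (~b | d)) | c) = 1111011100110011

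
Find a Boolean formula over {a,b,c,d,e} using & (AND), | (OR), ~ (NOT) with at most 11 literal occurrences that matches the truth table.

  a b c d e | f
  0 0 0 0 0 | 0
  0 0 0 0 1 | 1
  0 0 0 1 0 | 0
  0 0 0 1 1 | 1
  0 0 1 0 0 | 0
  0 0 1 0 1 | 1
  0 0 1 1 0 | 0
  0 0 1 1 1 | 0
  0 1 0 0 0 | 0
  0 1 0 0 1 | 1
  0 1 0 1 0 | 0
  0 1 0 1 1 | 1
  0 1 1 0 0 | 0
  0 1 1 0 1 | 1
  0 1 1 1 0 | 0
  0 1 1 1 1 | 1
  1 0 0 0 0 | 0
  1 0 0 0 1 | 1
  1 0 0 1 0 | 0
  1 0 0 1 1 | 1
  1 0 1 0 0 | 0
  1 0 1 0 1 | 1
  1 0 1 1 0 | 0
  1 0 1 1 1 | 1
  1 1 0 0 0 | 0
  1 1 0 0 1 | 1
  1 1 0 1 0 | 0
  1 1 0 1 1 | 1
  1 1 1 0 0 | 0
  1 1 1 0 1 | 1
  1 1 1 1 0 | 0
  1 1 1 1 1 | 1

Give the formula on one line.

(((((a & d) | ~c) | ((b & c) | (~a & ~c))) | ~d) & e)

  (a & d) = 00000000000000000011001100110011
  ~c = 11110000111100001111000011110000
  ((a & d) | ~c) = 11110000111100001111001111110011
  (b & c) = 00000000000011110000000000001111
  ~a = 11111111111111110000000000000000
  (~a & ~c) = 11110000111100000000000000000000
  ((b & c) | (~a & ~c)) = 11110000111111110000000000001111
  (((a & d) | ~c) | ((b & c) | (~a & ~c))) = 11110000111111111111001111111111
  ~d = 11001100110011001100110011001100
  ((((a & d) | ~c) | ((b & c) | (~a & ~c))) | ~d) = 11111100111111111111111111111111
  (((((a & d) | ~c) | ((b & c) | (~a & ~c))) | ~d) & e) = 01010100010101010101010101010101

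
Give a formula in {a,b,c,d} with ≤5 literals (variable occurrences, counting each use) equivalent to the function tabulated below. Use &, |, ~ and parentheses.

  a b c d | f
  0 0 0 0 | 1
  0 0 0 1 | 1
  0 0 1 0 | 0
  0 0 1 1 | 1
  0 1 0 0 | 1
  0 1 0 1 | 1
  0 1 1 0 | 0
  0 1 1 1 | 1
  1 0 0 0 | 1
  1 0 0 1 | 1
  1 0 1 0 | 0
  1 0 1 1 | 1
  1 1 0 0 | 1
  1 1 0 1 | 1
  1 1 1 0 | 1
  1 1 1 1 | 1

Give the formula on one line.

  (a & b) = 0000000000001111
  ((a & b) | d) = 0101010101011111
  ~c = 1100110011001100
  (((a & b) | d) | ~c) = 1101110111011111

(((a & b) | d) | ~c)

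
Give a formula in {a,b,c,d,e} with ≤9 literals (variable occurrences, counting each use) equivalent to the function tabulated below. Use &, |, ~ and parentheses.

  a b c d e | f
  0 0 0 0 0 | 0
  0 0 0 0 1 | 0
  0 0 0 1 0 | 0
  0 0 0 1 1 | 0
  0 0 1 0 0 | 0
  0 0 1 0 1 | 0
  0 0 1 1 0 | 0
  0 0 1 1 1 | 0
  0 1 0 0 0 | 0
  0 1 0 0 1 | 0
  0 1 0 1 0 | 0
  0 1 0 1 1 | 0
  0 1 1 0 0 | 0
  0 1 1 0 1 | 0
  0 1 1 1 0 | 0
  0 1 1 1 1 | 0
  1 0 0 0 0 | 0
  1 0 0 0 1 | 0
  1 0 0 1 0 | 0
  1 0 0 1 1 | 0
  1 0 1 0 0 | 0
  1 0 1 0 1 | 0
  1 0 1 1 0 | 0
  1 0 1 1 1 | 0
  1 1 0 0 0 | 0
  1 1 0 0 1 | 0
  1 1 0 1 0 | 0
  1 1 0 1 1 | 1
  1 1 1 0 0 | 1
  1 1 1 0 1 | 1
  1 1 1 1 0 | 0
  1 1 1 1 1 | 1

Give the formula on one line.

(((b & c) | d) & (((e | (~d & c)) & a) & b))

  (b & c) = 00000000000011110000000000001111
  ((b & c) | d) = 00110011001111110011001100111111
  ~d = 11001100110011001100110011001100
  (~d & c) = 00001100000011000000110000001100
  (e | (~d & c)) = 01011101010111010101110101011101
  ((e | (~d & c)) & a) = 00000000000000000101110101011101
  (((e | (~d & c)) & a) & b) = 00000000000000000000000001011101
  (((b & c) | d) & (((e | (~d & c)) & a) & b)) = 00000000000000000000000000011101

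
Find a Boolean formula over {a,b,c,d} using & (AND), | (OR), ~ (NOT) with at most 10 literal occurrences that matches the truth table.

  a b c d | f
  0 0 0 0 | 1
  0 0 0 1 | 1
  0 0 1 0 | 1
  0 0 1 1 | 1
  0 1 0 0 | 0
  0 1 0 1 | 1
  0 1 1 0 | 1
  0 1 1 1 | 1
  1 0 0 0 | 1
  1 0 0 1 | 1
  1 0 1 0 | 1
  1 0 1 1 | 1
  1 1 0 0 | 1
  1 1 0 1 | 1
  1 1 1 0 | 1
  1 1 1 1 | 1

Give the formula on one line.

(a | ((c | d) | (~b & (c | (~d | ~a)))))

  (c | d) = 0111011101110111
  ~b = 1111000011110000
  ~d = 1010101010101010
  ~a = 1111111100000000
  (~d | ~a) = 1111111110101010
  (c | (~d | ~a)) = 1111111110111011
  (~b & (c | (~d | ~a))) = 1111000010110000
  ((c | d) | (~b & (c | (~d | ~a)))) = 1111011111110111
  (a | ((c | d) | (~b & (c | (~d | ~a))))) = 1111011111111111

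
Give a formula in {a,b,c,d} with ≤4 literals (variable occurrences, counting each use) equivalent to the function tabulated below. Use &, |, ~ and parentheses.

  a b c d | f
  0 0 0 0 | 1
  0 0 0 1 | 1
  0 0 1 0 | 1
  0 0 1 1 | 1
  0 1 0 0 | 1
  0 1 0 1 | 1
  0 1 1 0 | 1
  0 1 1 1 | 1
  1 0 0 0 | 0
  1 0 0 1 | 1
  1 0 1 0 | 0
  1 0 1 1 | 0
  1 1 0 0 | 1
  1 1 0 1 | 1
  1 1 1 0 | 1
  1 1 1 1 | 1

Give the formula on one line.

  ~a = 1111111100000000
  ~c = 1100110011001100
  (d & ~c) = 0100010001000100
  ((d & ~c) | b) = 0100111101001111
  (~a | ((d & ~c) | b)) = 1111111101001111

(~a | ((d & ~c) | b))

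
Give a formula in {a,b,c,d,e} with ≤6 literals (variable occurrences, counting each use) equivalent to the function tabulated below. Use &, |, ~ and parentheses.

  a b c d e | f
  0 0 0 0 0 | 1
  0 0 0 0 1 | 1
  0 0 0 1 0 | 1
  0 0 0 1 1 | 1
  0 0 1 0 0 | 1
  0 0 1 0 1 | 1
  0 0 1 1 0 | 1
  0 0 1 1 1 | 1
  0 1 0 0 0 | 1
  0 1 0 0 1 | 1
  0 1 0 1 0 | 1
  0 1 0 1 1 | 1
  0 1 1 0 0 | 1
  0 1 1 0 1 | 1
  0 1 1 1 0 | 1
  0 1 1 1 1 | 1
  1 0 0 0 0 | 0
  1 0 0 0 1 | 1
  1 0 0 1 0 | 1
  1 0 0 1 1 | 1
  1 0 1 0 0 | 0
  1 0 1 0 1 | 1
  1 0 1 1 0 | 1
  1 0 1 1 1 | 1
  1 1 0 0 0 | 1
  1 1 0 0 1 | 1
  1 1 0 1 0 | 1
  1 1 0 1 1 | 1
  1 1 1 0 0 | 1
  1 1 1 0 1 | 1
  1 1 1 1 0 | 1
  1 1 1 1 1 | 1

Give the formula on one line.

((a & d) | ((e | ~a) | b))

  (a & d) = 00000000000000000011001100110011
  ~a = 11111111111111110000000000000000
  (e | ~a) = 11111111111111110101010101010101
  ((e | ~a) | b) = 11111111111111110101010111111111
  ((a & d) | ((e | ~a) | b)) = 11111111111111110111011111111111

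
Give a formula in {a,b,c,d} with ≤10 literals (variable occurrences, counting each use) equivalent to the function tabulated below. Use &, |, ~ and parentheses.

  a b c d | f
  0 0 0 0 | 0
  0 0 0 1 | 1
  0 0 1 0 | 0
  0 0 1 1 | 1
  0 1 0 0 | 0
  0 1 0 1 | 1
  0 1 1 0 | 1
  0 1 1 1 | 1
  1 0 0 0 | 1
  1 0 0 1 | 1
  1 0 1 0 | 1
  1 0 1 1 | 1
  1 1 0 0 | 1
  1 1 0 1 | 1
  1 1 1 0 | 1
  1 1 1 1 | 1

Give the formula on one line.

((c & (d | b)) | (d | (((~a & c) & d) | a)))

  (d | b) = 0101111101011111
  (c & (d | b)) = 0001001100010011
  ~a = 1111111100000000
  (~a & c) = 0011001100000000
  ((~a & c) & d) = 0001000100000000
  (((~a & c) & d) | a) = 0001000111111111
  (d | (((~a & c) & d) | a)) = 0101010111111111
  ((c & (d | b)) | (d | (((~a & c) & d) | a))) = 0101011111111111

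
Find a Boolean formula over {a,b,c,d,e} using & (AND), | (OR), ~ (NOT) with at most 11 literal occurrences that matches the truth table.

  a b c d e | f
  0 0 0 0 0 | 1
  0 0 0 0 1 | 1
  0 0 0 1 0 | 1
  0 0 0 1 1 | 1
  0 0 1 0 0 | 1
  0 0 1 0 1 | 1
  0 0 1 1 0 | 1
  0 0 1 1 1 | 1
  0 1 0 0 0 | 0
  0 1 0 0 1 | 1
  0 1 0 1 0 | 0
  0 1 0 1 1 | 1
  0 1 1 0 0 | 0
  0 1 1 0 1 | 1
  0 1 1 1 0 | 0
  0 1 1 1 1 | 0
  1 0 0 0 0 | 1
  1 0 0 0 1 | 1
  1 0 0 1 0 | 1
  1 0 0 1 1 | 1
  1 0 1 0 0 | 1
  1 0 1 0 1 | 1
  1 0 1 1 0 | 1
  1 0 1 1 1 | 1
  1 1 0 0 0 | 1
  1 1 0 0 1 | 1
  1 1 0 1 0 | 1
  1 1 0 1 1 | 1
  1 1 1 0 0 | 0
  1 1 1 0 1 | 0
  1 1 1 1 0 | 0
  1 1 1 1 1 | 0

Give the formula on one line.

  ~b = 11111111000000001111111100000000
  ~e = 10101010101010101010101010101010
  ~a = 11111111111111110000000000000000
  (~e | ~a) = 11111111111111111010101010101010
  ((~e | ~a) & e) = 01010101010101010000000000000000
  (((~e | ~a) & e) | a) = 01010101010101011111111111111111
  ~c = 11110000111100001111000011110000
  ((((~e | ~a) & e) | a) & ~c) = 01010000010100001111000011110000
  (~b | ((((~e | ~a) & e) | a) & ~c)) = 11111111010100001111111111110000
  ~d = 11001100110011001100110011001100
  (e & ~a) = 01010101010101010000000000000000
  (~d & (e & ~a)) = 01000100010001000000000000000000
  ((~b | ((((~e | ~a) & e) | a) & ~c)) | (~d & (e & ~a))) = 11111111010101001111111111110000

((~b | ((((~e | ~a) & e) | a) & ~c)) | (~d & (e & ~a)))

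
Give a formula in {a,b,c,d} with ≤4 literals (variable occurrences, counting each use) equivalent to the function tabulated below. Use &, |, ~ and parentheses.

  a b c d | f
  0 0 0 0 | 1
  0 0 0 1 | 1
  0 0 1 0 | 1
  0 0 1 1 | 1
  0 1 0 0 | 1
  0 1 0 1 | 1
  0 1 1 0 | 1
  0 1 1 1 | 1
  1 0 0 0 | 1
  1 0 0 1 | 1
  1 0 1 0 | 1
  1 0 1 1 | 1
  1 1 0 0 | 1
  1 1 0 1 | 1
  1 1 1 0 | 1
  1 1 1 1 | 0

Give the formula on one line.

((~c | ~d) | (~a | ~b))

  ~c = 1100110011001100
  ~d = 1010101010101010
  (~c | ~d) = 1110111011101110
  ~a = 1111111100000000
  ~b = 1111000011110000
  (~a | ~b) = 1111111111110000
  ((~c | ~d) | (~a | ~b)) = 1111111111111110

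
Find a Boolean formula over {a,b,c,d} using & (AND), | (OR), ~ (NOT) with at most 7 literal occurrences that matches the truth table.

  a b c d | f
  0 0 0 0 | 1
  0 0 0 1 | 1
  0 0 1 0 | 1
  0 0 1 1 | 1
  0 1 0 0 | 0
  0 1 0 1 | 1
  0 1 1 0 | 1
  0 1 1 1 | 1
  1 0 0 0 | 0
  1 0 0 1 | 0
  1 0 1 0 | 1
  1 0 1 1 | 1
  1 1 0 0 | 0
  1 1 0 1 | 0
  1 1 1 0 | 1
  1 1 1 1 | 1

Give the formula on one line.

  ~a = 1111111100000000
  ~b = 1111000011110000
  (~b | d) = 1111010111110101
  ((~b | d) | a) = 1111010111111111
  (~a & ((~b | d) | a)) = 1111010100000000
  (c | (~a & ((~b | d) | a))) = 1111011100110011

(c | (~a & ((~b | d) | a)))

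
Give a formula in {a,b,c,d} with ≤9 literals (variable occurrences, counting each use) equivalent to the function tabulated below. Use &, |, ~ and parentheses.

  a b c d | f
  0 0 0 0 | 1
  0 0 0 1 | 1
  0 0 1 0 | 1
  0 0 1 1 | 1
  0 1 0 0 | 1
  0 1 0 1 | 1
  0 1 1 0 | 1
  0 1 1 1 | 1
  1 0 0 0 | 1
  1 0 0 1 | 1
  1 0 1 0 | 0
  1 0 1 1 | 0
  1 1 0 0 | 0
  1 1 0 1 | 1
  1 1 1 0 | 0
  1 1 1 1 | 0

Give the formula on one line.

  ~b = 1111000011110000
  (c | ~b) = 1111001111110011
  (a & (c | ~b)) = 0000000011110011
  ((a & (c | ~b)) | d) = 0101010111110111
  ~c = 1100110011001100
  (((a & (c | ~b)) | d) & ~c) = 0100010011000100
  ~a = 1111111100000000
  ((((a & (c | ~b)) | d) & ~c) | ~a) = 1111111111000100

((((a & (c | ~b)) | d) & ~c) | ~a)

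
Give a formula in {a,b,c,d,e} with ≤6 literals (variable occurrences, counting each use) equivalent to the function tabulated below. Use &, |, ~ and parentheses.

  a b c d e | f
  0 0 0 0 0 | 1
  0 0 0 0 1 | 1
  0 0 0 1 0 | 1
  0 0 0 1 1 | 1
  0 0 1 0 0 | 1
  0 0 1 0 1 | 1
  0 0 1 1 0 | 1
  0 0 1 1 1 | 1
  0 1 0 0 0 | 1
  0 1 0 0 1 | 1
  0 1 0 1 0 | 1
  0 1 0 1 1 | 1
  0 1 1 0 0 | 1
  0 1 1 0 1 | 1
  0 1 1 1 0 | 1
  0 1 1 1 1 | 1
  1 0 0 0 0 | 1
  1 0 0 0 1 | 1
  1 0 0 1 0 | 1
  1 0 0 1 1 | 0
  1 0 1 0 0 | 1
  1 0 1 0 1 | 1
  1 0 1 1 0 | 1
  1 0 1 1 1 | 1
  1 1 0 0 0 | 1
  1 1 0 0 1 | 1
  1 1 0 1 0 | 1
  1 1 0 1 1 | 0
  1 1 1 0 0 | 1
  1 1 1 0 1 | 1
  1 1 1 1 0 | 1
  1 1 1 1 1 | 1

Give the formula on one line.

((~a | ~e) | (c | (~d | ~a)))

  ~a = 11111111111111110000000000000000
  ~e = 10101010101010101010101010101010
  (~a | ~e) = 11111111111111111010101010101010
  ~d = 11001100110011001100110011001100
  (~d | ~a) = 11111111111111111100110011001100
  (c | (~d | ~a)) = 11111111111111111100111111001111
  ((~a | ~e) | (c | (~d | ~a))) = 11111111111111111110111111101111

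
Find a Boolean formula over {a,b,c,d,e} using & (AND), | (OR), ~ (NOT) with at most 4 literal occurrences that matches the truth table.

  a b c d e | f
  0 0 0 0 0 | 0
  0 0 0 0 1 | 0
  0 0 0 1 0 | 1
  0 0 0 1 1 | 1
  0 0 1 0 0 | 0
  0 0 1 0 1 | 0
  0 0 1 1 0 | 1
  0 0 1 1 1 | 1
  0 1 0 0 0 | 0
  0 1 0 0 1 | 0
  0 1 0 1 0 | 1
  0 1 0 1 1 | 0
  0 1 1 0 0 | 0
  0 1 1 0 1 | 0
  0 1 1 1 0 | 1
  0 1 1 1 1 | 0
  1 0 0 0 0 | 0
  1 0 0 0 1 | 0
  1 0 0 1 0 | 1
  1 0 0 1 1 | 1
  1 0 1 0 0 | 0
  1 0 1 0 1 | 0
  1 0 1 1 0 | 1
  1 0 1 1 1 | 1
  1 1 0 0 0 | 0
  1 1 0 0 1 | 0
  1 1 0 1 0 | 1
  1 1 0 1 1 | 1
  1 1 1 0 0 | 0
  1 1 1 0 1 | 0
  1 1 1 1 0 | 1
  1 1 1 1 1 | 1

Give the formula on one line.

(((~b | a) | ~e) & d)

  ~b = 11111111000000001111111100000000
  (~b | a) = 11111111000000001111111111111111
  ~e = 10101010101010101010101010101010
  ((~b | a) | ~e) = 11111111101010101111111111111111
  (((~b | a) | ~e) & d) = 00110011001000100011001100110011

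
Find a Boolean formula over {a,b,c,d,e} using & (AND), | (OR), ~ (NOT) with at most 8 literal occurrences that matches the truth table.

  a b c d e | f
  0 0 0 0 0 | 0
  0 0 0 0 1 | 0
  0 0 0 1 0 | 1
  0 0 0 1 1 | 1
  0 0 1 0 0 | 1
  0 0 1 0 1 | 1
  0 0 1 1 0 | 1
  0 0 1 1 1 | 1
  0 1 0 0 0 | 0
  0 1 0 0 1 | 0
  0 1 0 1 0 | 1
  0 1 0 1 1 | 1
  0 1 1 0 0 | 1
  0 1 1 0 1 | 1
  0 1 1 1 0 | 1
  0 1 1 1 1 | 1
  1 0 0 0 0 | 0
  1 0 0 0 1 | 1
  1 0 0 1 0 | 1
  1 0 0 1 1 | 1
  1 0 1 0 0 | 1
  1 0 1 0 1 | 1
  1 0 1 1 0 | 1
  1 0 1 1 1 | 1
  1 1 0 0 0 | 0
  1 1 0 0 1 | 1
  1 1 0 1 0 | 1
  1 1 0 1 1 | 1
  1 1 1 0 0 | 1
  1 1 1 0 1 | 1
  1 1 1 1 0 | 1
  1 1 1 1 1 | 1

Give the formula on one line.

((c | (e & a)) | (d & (~c | b)))

  (e & a) = 00000000000000000101010101010101
  (c | (e & a)) = 00001111000011110101111101011111
  ~c = 11110000111100001111000011110000
  (~c | b) = 11110000111111111111000011111111
  (d & (~c | b)) = 00110000001100110011000000110011
  ((c | (e & a)) | (d & (~c | b))) = 00111111001111110111111101111111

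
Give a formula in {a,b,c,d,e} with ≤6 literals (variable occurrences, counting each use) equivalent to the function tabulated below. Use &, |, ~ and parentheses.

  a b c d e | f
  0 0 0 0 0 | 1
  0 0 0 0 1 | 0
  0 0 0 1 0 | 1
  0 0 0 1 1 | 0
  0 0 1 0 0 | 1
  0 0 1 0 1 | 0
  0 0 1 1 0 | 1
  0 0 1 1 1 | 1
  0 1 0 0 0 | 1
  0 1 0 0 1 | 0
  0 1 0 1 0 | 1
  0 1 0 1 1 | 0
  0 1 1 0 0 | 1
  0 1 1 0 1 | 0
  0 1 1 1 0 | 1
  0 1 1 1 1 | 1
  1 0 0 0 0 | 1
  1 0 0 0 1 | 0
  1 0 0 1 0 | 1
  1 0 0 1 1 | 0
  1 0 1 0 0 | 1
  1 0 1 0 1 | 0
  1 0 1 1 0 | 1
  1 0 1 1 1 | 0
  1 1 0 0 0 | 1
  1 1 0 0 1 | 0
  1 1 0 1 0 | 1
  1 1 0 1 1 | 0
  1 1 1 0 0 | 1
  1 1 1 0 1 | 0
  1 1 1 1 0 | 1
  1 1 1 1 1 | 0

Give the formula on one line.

(((~a & d) & c) | ~e)

  ~a = 11111111111111110000000000000000
  (~a & d) = 00110011001100110000000000000000
  ((~a & d) & c) = 00000011000000110000000000000000
  ~e = 10101010101010101010101010101010
  (((~a & d) & c) | ~e) = 10101011101010111010101010101010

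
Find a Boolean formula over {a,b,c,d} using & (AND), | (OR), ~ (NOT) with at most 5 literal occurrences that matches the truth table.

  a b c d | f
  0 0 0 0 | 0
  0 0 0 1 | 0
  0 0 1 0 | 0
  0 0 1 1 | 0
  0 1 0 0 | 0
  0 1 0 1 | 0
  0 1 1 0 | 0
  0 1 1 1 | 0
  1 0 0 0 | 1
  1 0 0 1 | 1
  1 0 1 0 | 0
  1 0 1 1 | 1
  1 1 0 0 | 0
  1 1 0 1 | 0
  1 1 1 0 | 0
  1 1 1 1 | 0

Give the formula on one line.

((~c | (d | ~a)) & (~b & a))

  ~c = 1100110011001100
  ~a = 1111111100000000
  (d | ~a) = 1111111101010101
  (~c | (d | ~a)) = 1111111111011101
  ~b = 1111000011110000
  (~b & a) = 0000000011110000
  ((~c | (d | ~a)) & (~b & a)) = 0000000011010000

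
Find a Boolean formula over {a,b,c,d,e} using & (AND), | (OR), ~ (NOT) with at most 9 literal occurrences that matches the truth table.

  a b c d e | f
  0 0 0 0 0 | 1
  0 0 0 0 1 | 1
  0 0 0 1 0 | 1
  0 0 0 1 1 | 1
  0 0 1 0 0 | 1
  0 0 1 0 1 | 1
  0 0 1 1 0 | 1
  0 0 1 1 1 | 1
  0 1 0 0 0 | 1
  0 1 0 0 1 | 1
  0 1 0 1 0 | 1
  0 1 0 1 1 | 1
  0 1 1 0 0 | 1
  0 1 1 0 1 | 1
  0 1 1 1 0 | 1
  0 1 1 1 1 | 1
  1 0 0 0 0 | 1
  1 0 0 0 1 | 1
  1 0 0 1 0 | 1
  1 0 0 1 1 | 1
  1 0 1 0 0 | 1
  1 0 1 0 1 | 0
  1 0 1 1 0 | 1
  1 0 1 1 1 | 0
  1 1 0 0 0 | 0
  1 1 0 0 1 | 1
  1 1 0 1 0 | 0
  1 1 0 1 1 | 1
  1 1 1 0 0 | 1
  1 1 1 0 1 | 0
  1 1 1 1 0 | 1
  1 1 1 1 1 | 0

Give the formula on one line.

(((e | c) & ((~c & (a | e)) | ~e)) | ((~b & ~c) | ~a))

  (e | c) = 01011111010111110101111101011111
  ~c = 11110000111100001111000011110000
  (a | e) = 01010101010101011111111111111111
  (~c & (a | e)) = 01010000010100001111000011110000
  ~e = 10101010101010101010101010101010
  ((~c & (a | e)) | ~e) = 11111010111110101111101011111010
  ((e | c) & ((~c & (a | e)) | ~e)) = 01011010010110100101101001011010
  ~b = 11111111000000001111111100000000
  (~b & ~c) = 11110000000000001111000000000000
  ~a = 11111111111111110000000000000000
  ((~b & ~c) | ~a) = 11111111111111111111000000000000
  (((e | c) & ((~c & (a | e)) | ~e)) | ((~b & ~c) | ~a)) = 11111111111111111111101001011010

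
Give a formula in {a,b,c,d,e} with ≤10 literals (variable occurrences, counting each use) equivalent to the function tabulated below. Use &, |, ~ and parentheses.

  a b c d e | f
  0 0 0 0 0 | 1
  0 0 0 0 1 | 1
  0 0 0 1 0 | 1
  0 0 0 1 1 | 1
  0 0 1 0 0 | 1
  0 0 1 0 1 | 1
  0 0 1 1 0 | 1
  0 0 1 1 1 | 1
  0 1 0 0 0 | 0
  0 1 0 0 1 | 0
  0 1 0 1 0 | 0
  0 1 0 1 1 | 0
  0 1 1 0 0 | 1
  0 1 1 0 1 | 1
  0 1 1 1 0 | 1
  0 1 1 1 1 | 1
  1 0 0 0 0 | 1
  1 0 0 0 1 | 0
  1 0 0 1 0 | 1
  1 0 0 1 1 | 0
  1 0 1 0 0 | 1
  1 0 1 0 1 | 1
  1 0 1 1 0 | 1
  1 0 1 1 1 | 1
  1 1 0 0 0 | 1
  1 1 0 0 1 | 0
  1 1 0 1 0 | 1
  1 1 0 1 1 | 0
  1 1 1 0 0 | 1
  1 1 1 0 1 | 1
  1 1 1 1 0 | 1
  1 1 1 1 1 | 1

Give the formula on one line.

(c | (~c & ((~b & ~a) | ((~e & (d | ~c)) & (e | a)))))

  ~c = 11110000111100001111000011110000
  ~b = 11111111000000001111111100000000
  ~a = 11111111111111110000000000000000
  (~b & ~a) = 11111111000000000000000000000000
  ~e = 10101010101010101010101010101010
  (d | ~c) = 11110011111100111111001111110011
  (~e & (d | ~c)) = 10100010101000101010001010100010
  (e | a) = 01010101010101011111111111111111
  ((~e & (d | ~c)) & (e | a)) = 00000000000000001010001010100010
  ((~b & ~a) | ((~e & (d | ~c)) & (e | a))) = 11111111000000001010001010100010
  (~c & ((~b & ~a) | ((~e & (d | ~c)) & (e | a)))) = 11110000000000001010000010100000
  (c | (~c & ((~b & ~a) | ((~e & (d | ~c)) & (e | a))))) = 11111111000011111010111110101111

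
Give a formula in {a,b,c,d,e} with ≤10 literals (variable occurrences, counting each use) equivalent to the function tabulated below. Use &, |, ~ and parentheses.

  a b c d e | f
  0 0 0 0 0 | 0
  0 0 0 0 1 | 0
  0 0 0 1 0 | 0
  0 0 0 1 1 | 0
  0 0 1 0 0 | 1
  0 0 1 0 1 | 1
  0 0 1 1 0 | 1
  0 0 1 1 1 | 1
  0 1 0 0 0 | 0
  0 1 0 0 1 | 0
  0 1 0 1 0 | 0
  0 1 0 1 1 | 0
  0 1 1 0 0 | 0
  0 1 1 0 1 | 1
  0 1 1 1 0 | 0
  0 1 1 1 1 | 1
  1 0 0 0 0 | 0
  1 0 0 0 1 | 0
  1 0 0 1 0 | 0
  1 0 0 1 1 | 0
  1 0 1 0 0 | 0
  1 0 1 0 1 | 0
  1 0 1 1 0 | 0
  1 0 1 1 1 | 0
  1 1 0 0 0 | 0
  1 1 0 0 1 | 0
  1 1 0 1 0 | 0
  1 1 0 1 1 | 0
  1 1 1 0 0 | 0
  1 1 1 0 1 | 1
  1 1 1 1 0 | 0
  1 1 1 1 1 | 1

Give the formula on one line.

(c & (((~a | b) | (~c & a)) & ((e | ~c) | ~b)))

  ~a = 11111111111111110000000000000000
  (~a | b) = 11111111111111110000000011111111
  ~c = 11110000111100001111000011110000
  (~c & a) = 00000000000000001111000011110000
  ((~a | b) | (~c & a)) = 11111111111111111111000011111111
  (e | ~c) = 11110101111101011111010111110101
  ~b = 11111111000000001111111100000000
  ((e | ~c) | ~b) = 11111111111101011111111111110101
  (((~a | b) | (~c & a)) & ((e | ~c) | ~b)) = 11111111111101011111000011110101
  (c & (((~a | b) | (~c & a)) & ((e | ~c) | ~b))) = 00001111000001010000000000000101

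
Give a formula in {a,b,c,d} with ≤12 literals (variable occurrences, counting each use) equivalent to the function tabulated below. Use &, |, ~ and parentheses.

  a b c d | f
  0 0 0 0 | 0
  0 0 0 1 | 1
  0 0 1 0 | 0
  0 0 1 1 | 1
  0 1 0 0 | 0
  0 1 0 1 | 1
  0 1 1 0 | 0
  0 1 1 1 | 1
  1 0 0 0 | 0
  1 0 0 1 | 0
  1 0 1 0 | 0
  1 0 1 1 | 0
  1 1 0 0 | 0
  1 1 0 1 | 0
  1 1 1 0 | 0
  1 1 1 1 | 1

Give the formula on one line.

  ~c = 1100110011001100
  ~d = 1010101010101010
  (~d | c) = 1011101110111011
  (~c & (~d | c)) = 1000100010001000
  ~a = 1111111100000000
  (~a | b) = 1111111100001111
  ((~c & (~d | c)) | (~a | b)) = 1111111110001111
  (((~c & (~d | c)) | (~a | b)) & d) = 0101010100000101
  (d & ~a) = 0101010100000000
  (c | (d & ~a)) = 0111011100110011
  ((((~c & (~d | c)) | (~a | b)) & d) & (c | (d & ~a))) = 0101010100000001

((((~c & (~d | c)) | (~a | b)) & d) & (c | (d & ~a)))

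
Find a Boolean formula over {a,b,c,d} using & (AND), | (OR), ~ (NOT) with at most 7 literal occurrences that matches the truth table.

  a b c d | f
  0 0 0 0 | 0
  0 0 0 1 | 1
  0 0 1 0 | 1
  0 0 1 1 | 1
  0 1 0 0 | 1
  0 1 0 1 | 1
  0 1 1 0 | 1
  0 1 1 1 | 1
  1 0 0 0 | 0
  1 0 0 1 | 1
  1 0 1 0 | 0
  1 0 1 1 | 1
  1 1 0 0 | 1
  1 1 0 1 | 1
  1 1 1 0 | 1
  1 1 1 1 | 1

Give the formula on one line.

  ~a = 1111111100000000
  (c & ~a) = 0011001100000000
  (b | (c & ~a)) = 0011111100001111
  ((b | (c & ~a)) | d) = 0111111101011111

((b | (c & ~a)) | d)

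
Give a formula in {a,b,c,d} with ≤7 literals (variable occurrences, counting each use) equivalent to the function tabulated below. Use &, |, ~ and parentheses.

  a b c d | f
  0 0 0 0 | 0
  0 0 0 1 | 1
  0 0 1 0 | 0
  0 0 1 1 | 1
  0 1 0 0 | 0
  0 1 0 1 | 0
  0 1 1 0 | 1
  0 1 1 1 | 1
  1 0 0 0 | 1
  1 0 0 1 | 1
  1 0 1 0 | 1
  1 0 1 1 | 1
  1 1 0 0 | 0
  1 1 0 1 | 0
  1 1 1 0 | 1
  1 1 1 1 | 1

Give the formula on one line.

  (b & c) = 0000001100000011
  (a | d) = 0101010111111111
  ~b = 1111000011110000
  ((a | d) & ~b) = 0101000011110000
  ((b & c) | ((a | d) & ~b)) = 0101001111110011

((b & c) | ((a | d) & ~b))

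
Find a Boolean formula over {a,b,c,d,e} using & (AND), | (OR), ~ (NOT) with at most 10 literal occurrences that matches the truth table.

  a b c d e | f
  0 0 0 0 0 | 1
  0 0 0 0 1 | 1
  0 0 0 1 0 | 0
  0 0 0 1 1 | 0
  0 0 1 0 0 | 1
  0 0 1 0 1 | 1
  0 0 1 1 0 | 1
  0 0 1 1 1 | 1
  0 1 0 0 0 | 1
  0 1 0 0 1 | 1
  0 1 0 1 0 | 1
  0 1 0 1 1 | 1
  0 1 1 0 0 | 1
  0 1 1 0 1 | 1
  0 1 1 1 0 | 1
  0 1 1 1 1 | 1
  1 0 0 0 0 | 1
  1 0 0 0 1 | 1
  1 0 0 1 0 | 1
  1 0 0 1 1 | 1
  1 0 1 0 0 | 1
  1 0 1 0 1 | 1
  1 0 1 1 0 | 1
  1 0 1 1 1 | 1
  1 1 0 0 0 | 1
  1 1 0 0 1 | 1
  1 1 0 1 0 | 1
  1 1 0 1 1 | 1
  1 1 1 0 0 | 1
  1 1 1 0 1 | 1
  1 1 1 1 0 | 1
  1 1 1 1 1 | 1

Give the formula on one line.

  ~b = 11111111000000001111111100000000
  (~b & e) = 01010101000000000101010100000000
  ~d = 11001100110011001100110011001100
  ((~b & e) & ~d) = 01000100000000000100010000000000
  ~a = 11111111111111110000000000000000
  (b | c) = 00001111111111110000111111111111
  (~a & (b | c)) = 00001111111111110000000000000000
  (((~b & e) & ~d) | (~a & (b | c))) = 01001111111111110100010000000000
  (a | c) = 00001111000011111111111111111111
  ((((~b & e) & ~d) | (~a & (b | c))) | (a | c)) = 01001111111111111111111111111111
  (((((~b & e) & ~d) | (~a & (b | c))) | (a | c)) | ~d) = 11001111111111111111111111111111

(((((~b & e) & ~d) | (~a & (b | c))) | (a | c)) | ~d)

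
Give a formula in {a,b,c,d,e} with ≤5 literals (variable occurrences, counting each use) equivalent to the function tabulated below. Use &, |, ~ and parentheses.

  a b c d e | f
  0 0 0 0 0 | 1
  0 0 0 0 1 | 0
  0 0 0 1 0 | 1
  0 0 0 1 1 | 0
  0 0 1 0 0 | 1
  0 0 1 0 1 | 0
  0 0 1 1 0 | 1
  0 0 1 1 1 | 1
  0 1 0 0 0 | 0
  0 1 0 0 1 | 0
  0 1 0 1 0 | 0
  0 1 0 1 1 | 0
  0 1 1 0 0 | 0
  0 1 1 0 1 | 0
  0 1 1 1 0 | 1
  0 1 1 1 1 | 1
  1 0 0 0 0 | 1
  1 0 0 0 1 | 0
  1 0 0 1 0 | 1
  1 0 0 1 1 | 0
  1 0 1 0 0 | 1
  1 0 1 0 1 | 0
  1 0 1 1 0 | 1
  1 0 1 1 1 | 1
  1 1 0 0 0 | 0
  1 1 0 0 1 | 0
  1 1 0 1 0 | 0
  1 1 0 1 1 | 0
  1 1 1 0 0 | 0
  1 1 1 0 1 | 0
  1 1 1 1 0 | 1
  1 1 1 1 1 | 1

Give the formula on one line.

  ~b = 11111111000000001111111100000000
  ~e = 10101010101010101010101010101010
  (~b & ~e) = 10101010000000001010101000000000
  (d & c) = 00000011000000110000001100000011
  ((~b & ~e) | (d & c)) = 10101011000000111010101100000011

((~b & ~e) | (d & c))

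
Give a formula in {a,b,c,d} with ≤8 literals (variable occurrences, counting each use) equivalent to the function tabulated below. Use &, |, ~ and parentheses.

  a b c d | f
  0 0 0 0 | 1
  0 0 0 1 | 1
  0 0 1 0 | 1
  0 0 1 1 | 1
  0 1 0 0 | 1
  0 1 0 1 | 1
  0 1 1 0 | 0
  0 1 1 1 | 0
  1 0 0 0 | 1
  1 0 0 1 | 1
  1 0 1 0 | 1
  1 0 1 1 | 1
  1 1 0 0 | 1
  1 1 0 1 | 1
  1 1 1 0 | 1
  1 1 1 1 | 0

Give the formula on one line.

  ~c = 1100110011001100
  (~c & d) = 0100010001000100
  ~b = 1111000011110000
  ((~c & d) | ~b) = 1111010011110100
  ~d = 1010101010101010
  (a & ~d) = 0000000010101010
  (((~c & d) | ~b) | (a & ~d)) = 1111010011111110
  (a | ~b) = 1111000011111111
  ((((~c & d) | ~b) | (a & ~d)) & (a | ~b)) = 1111000011111110
  (((((~c & d) | ~b) | (a & ~d)) & (a | ~b)) | ~c) = 1111110011111110

(((((~c & d) | ~b) | (a & ~d)) & (a | ~b)) | ~c)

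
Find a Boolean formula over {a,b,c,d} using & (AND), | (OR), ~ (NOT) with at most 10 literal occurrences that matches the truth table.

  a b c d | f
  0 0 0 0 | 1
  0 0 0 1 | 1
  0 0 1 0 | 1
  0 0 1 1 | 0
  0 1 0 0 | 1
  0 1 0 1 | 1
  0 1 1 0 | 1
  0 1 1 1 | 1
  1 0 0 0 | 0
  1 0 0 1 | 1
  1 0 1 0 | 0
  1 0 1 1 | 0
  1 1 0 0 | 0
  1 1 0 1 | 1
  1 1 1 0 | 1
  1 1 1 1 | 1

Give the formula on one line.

(((b | (~c & ~b)) & ((c & a) | d)) | (~a & ~d))

  ~c = 1100110011001100
  ~b = 1111000011110000
  (~c & ~b) = 1100000011000000
  (b | (~c & ~b)) = 1100111111001111
  (c & a) = 0000000000110011
  ((c & a) | d) = 0101010101110111
  ((b | (~c & ~b)) & ((c & a) | d)) = 0100010101000111
  ~a = 1111111100000000
  ~d = 1010101010101010
  (~a & ~d) = 1010101000000000
  (((b | (~c & ~b)) & ((c & a) | d)) | (~a & ~d)) = 1110111101000111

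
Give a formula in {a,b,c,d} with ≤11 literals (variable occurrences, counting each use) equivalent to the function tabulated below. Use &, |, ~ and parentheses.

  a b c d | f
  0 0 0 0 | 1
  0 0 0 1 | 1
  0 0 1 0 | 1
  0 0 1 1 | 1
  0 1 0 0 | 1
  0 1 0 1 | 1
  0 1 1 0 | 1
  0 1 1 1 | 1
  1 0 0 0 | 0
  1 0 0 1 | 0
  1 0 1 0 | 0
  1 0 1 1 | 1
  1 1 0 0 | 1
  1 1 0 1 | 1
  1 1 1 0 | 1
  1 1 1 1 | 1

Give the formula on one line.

  ~a = 1111111100000000
  (b | ~a) = 1111111100001111
  ~c = 1100110011001100
  (c & d) = 0001000100010001
  (~c & ~a) = 1100110000000000
  ((c & d) | (~c & ~a)) = 1101110100010001
  (~c | ((c & d) | (~c & ~a))) = 1101110111011101
  (c & (~c | ((c & d) | (~c & ~a)))) = 0001000100010001
  ((b | ~a) | (c & (~c | ((c & d) | (~c & ~a))))) = 1111111100011111

((b | ~a) | (c & (~c | ((c & d) | (~c & ~a)))))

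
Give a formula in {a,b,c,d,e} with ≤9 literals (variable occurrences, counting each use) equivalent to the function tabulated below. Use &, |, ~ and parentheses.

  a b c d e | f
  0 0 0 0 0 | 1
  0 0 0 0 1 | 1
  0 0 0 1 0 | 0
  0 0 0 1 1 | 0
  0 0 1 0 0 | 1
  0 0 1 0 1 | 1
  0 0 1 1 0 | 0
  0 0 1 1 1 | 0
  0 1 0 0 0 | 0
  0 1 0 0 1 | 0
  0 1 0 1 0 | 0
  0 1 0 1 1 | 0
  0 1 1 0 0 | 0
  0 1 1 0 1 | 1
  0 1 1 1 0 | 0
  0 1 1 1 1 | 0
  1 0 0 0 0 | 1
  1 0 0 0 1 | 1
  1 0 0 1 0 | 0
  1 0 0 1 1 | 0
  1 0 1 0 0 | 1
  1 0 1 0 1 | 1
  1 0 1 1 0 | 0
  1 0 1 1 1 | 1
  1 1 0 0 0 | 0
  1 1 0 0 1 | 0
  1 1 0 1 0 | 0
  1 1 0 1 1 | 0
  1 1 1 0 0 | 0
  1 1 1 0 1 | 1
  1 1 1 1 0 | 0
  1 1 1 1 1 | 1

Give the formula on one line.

  ~d = 11001100110011001100110011001100
  ~b = 11111111000000001111111100000000
  (~d & ~b) = 11001100000000001100110000000000
  (e & ~d) = 01000100010001000100010001000100
  (a | (e & ~d)) = 01000100010001001111111111111111
  (b | c) = 00001111111111110000111111111111
  ((a | (e & ~d)) & (b | c)) = 00000100010001000000111111111111
  (c & e) = 00000101000001010000010100000101
  (((a | (e & ~d)) & (b | c)) & (c & e)) = 00000100000001000000010100000101
  ((~d & ~b) | (((a | (e & ~d)) & (b | c)) & (c & e))) = 11001100000001001100110100000101

((~d & ~b) | (((a | (e & ~d)) & (b | c)) & (c & e)))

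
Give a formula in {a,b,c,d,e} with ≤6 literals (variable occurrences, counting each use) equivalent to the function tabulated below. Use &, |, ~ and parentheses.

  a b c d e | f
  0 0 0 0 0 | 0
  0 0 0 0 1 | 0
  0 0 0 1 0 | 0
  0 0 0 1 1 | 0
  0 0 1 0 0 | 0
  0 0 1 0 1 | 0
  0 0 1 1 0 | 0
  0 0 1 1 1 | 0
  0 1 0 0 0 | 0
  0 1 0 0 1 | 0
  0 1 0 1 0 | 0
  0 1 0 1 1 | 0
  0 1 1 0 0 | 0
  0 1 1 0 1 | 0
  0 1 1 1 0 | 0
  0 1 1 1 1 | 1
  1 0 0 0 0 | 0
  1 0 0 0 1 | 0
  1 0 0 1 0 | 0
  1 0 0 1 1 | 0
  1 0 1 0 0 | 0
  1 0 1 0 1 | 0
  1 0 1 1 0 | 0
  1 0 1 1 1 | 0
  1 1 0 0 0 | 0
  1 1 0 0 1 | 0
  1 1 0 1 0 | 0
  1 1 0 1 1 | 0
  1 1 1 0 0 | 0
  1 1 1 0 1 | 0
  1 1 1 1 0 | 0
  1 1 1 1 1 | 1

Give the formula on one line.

((c & (e & d)) & (b | ~e))

  (e & d) = 00010001000100010001000100010001
  (c & (e & d)) = 00000001000000010000000100000001
  ~e = 10101010101010101010101010101010
  (b | ~e) = 10101010111111111010101011111111
  ((c & (e & d)) & (b | ~e)) = 00000000000000010000000000000001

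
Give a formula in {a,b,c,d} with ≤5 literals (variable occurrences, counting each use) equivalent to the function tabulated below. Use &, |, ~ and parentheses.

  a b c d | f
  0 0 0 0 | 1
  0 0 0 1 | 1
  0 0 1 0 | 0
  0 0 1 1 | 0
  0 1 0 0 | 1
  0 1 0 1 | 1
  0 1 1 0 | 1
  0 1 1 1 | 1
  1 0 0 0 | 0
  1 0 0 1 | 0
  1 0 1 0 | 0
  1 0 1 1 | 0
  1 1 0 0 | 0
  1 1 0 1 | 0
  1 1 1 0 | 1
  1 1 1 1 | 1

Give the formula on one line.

((~c & ~a) | (c & b))

  ~c = 1100110011001100
  ~a = 1111111100000000
  (~c & ~a) = 1100110000000000
  (c & b) = 0000001100000011
  ((~c & ~a) | (c & b)) = 1100111100000011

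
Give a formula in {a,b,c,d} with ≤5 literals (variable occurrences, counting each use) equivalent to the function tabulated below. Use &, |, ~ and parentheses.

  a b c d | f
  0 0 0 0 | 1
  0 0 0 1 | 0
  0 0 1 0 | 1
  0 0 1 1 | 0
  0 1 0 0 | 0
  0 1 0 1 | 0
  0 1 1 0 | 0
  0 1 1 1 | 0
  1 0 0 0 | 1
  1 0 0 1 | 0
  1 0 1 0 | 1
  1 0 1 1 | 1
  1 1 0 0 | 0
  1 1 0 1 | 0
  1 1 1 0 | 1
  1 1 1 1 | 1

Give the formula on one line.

  (a & c) = 0000000000110011
  ~b = 1111000011110000
  ~d = 1010101010101010
  (~b & ~d) = 1010000010100000
  ((a & c) | (~b & ~d)) = 1010000010110011

((a & c) | (~b & ~d))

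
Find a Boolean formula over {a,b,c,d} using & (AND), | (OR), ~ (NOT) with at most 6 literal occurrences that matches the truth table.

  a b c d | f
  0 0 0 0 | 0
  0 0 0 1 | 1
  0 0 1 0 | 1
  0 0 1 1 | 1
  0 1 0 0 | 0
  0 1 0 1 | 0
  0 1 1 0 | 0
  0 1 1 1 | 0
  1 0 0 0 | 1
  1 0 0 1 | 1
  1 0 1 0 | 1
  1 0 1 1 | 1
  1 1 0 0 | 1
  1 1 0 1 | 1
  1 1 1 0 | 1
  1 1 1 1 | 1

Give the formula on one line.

(((d | c) & ~b) | a)

  (d | c) = 0111011101110111
  ~b = 1111000011110000
  ((d | c) & ~b) = 0111000001110000
  (((d | c) & ~b) | a) = 0111000011111111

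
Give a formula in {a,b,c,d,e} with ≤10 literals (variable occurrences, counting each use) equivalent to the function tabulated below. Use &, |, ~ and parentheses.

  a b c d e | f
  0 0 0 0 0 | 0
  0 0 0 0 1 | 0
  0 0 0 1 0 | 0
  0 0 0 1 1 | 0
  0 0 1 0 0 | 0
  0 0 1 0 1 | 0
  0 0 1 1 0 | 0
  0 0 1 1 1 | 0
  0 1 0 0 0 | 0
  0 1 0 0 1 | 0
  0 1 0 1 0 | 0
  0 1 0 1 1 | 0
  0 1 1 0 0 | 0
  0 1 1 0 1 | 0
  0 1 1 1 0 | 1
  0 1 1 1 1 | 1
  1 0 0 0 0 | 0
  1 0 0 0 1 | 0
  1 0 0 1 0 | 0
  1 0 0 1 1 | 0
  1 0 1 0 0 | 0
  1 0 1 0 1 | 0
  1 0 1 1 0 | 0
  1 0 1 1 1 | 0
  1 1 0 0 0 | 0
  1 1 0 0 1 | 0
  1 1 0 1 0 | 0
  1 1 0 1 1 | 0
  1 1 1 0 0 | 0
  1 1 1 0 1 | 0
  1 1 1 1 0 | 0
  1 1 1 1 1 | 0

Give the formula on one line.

  ~b = 11111111000000001111111100000000
  (a & ~b) = 00000000000000001111111100000000
  ~d = 11001100110011001100110011001100
  (~d & a) = 00000000000000001100110011001100
  ((a & ~b) & (~d & a)) = 00000000000000001100110000000000
  (((a & ~b) & (~d & a)) | c) = 00001111000011111100111100001111
  ~a = 11111111111111110000000000000000
  (~a | ~b) = 11111111111111111111111100000000
  ((((a & ~b) & (~d & a)) | c) & (~a | ~b)) = 00001111000011111100111100000000
  (d & b) = 00000000001100110000000000110011
  (((((a & ~b) & (~d & a)) | c) & (~a | ~b)) & (d & b)) = 00000000000000110000000000000000

(((((a & ~b) & (~d & a)) | c) & (~a | ~b)) & (d & b))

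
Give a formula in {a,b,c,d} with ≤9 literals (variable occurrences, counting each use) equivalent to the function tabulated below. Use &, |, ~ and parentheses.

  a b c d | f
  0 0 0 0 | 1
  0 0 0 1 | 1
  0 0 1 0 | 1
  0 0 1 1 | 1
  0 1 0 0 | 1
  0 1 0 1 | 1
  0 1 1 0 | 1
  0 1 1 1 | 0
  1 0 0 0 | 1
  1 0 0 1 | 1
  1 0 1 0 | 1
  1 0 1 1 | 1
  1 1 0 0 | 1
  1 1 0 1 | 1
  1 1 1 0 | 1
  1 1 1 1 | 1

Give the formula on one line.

  ~d = 1010101010101010
  ~c = 1100110011001100
  (~d & ~c) = 1000100010001000
  (b | (~d & ~c)) = 1000111110001111
  ((b | (~d & ~c)) & ~c) = 1000110010001100
  ~b = 1111000011110000
  (~b | ~d) = 1111101011111010
  (a | ~d) = 1010101011111111
  ((~b | ~d) | (a | ~d)) = 1111101011111111
  (((b | (~d & ~c)) & ~c) | ((~b | ~d) | (a | ~d))) = 1111111011111111

(((b | (~d & ~c)) & ~c) | ((~b | ~d) | (a | ~d)))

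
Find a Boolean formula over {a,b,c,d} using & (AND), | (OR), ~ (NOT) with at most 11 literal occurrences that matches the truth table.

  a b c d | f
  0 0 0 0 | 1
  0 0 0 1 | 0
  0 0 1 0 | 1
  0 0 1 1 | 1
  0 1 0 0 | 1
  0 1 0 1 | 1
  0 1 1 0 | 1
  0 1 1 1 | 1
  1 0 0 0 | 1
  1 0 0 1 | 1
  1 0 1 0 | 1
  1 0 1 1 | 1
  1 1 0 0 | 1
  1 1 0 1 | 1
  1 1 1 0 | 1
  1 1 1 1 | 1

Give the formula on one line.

(((b & ~c) | ~d) | (((b | a) & (d | c)) | c))

  ~c = 1100110011001100
  (b & ~c) = 0000110000001100
  ~d = 1010101010101010
  ((b & ~c) | ~d) = 1010111010101110
  (b | a) = 0000111111111111
  (d | c) = 0111011101110111
  ((b | a) & (d | c)) = 0000011101110111
  (((b | a) & (d | c)) | c) = 0011011101110111
  (((b & ~c) | ~d) | (((b | a) & (d | c)) | c)) = 1011111111111111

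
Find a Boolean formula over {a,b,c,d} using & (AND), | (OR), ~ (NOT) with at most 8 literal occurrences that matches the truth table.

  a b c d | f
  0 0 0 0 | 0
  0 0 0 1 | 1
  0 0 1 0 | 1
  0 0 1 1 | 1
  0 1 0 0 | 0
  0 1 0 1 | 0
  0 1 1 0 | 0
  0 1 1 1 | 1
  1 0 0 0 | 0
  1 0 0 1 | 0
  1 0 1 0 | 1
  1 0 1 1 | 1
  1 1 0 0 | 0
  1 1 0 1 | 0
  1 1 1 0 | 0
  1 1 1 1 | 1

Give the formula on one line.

  ~b = 1111000011110000
  (d | ~b) = 1111010111110101
  ~a = 1111111100000000
  (c | ~a) = 1111111100110011
  ((d | ~b) & (c | ~a)) = 1111010100110001
  (b | d) = 0101111101011111
  (~b & (b | d)) = 0101000001010000
  (c | (~b & (b | d))) = 0111001101110011
  (((d | ~b) & (c | ~a)) & (c | (~b & (b | d)))) = 0111000100110001

(((d | ~b) & (c | ~a)) & (c | (~b & (b | d))))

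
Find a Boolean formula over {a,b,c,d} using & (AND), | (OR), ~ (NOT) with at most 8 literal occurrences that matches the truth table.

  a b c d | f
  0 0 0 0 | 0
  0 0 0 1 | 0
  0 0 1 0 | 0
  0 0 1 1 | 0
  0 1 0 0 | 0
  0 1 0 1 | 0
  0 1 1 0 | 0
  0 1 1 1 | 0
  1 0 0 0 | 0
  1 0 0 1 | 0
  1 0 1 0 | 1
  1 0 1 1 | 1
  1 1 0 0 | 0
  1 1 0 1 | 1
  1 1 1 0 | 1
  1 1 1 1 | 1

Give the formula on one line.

  ~d = 1010101010101010
  (~d | b) = 1010111110101111
  ((~d | b) & d) = 0000010100000101
  (a & ((~d | b) & d)) = 0000000000000101
  (c | (a & ((~d | b) & d))) = 0011001100110111
  (a & (c | (a & ((~d | b) & d)))) = 0000000000110111

(a & (c | (a & ((~d | b) & d))))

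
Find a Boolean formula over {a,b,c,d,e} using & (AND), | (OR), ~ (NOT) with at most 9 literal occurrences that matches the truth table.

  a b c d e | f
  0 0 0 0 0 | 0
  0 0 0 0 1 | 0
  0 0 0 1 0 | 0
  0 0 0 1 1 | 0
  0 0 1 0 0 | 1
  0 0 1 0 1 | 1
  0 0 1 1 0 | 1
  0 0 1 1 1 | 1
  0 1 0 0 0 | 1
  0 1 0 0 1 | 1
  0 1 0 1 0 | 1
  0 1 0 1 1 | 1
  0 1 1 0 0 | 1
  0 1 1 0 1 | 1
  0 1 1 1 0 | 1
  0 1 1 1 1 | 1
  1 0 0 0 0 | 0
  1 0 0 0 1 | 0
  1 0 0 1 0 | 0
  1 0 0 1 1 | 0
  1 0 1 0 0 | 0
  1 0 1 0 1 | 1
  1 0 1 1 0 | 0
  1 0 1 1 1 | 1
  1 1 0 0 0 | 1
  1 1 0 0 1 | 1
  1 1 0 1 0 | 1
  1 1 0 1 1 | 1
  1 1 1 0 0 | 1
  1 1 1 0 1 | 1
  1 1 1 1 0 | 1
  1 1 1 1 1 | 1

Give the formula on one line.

  (e | b) = 01010101111111110101010111111111
  ~b = 11111111000000001111111100000000
  (d | ~b) = 11111111001100111111111100110011
  ~a = 11111111111111110000000000000000
  ((d | ~b) & ~a) = 11111111001100110000000000000000
  ((e | b) | ((d | ~b) & ~a)) = 11111111111111110101010111111111
  (c | b) = 00001111111111110000111111111111
  (((e | b) | ((d | ~b) & ~a)) & (c | b)) = 00001111111111110000010111111111

(((e | b) | ((d | ~b) & ~a)) & (c | b))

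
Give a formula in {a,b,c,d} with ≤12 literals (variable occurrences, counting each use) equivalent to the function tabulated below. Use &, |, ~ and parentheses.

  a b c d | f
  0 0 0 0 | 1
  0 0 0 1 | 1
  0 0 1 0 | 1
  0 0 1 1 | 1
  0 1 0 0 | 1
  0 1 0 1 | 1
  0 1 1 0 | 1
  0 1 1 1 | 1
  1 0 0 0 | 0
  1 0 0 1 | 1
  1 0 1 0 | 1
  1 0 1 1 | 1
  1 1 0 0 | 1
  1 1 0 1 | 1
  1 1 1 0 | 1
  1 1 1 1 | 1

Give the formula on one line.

((~b & c) | (((d & ~a) | (b & (~d & a))) | (~a | d)))

  ~b = 1111000011110000
  (~b & c) = 0011000000110000
  ~a = 1111111100000000
  (d & ~a) = 0101010100000000
  ~d = 1010101010101010
  (~d & a) = 0000000010101010
  (b & (~d & a)) = 0000000000001010
  ((d & ~a) | (b & (~d & a))) = 0101010100001010
  (~a | d) = 1111111101010101
  (((d & ~a) | (b & (~d & a))) | (~a | d)) = 1111111101011111
  ((~b & c) | (((d & ~a) | (b & (~d & a))) | (~a | d))) = 1111111101111111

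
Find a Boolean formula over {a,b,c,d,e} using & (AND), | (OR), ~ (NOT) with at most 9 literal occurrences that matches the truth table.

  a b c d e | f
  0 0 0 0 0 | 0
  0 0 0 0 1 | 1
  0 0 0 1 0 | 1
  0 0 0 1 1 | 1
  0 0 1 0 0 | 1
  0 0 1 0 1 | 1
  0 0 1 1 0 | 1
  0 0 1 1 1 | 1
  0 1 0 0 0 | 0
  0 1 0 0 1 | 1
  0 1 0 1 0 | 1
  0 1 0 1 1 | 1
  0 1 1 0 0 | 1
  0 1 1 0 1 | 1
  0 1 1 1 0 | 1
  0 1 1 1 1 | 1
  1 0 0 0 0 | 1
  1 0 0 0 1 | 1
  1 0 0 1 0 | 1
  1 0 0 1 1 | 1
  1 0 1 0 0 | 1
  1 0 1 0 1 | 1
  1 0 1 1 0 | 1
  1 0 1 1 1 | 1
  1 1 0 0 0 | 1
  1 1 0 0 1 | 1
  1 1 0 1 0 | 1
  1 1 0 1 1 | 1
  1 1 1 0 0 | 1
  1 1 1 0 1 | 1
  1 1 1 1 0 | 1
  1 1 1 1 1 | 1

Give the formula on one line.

((e | (~a & (c | d))) | (e | (a | d)))

  ~a = 11111111111111110000000000000000
  (c | d) = 00111111001111110011111100111111
  (~a & (c | d)) = 00111111001111110000000000000000
  (e | (~a & (c | d))) = 01111111011111110101010101010101
  (a | d) = 00110011001100111111111111111111
  (e | (a | d)) = 01110111011101111111111111111111
  ((e | (~a & (c | d))) | (e | (a | d))) = 01111111011111111111111111111111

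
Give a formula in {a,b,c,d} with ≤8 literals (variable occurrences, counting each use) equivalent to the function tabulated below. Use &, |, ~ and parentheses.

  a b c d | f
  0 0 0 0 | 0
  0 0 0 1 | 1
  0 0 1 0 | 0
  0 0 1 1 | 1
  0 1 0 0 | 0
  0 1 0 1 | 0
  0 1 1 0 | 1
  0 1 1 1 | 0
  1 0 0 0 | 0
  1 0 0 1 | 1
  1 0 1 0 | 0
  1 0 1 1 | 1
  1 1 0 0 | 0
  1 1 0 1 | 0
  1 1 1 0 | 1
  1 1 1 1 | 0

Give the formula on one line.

((~b & d) | ((~c | ~d) & ((~c | b) & c)))

  ~b = 1111000011110000
  (~b & d) = 0101000001010000
  ~c = 1100110011001100
  ~d = 1010101010101010
  (~c | ~d) = 1110111011101110
  (~c | b) = 1100111111001111
  ((~c | b) & c) = 0000001100000011
  ((~c | ~d) & ((~c | b) & c)) = 0000001000000010
  ((~b & d) | ((~c | ~d) & ((~c | b) & c))) = 0101001001010010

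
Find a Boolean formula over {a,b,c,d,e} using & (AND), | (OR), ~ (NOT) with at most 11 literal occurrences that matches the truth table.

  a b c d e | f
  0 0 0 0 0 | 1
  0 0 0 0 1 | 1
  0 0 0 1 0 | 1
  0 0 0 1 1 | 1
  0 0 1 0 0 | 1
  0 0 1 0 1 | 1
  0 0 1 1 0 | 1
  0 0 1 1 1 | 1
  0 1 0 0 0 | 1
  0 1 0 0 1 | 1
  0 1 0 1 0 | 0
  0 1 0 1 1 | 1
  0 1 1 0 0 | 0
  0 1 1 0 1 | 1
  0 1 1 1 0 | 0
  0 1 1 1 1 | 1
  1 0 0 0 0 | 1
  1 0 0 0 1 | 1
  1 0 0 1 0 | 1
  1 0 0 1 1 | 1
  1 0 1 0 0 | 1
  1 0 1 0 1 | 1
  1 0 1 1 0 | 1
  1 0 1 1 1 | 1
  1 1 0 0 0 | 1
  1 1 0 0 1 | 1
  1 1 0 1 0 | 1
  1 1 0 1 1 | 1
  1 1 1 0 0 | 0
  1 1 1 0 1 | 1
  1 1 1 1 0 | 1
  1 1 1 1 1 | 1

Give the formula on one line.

(~b | (((a & ~e) & d) | (e | ((~d & ~e) & ~c))))

  ~b = 11111111000000001111111100000000
  ~e = 10101010101010101010101010101010
  (a & ~e) = 00000000000000001010101010101010
  ((a & ~e) & d) = 00000000000000000010001000100010
  ~d = 11001100110011001100110011001100
  (~d & ~e) = 10001000100010001000100010001000
  ~c = 11110000111100001111000011110000
  ((~d & ~e) & ~c) = 10000000100000001000000010000000
  (e | ((~d & ~e) & ~c)) = 11010101110101011101010111010101
  (((a & ~e) & d) | (e | ((~d & ~e) & ~c))) = 11010101110101011111011111110111
  (~b | (((a & ~e) & d) | (e | ((~d & ~e) & ~c)))) = 11111111110101011111111111110111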